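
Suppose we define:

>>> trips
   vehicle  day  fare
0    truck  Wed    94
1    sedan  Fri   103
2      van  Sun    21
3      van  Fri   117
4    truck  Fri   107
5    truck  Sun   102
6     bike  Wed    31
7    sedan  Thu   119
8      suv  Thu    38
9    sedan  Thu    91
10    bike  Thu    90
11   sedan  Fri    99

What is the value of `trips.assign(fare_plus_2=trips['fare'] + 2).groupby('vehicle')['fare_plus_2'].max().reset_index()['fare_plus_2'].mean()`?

96.2

add column fare_plus_2 = trips['fare'] + 2:
   vehicle  day  fare  fare_plus_2
0    truck  Wed    94           96
1    sedan  Fri   103          105
2      van  Sun    21           23
3      van  Fri   117          119
4    truck  Fri   107          109
5    truck  Sun   102          104
6     bike  Wed    31           33
7    sedan  Thu   119          121
8      suv  Thu    38           40
9    sedan  Thu    91           93
10    bike  Thu    90           92
11   sedan  Fri    99          101
group by vehicle, max of fare_plus_2:
vehicle
bike      92
sedan    121
suv       40
truck    109
van      119
Name: fare_plus_2, dtype: int64
reset_index():
  vehicle  fare_plus_2
0    bike           92
1   sedan          121
2     suv           40
3   truck          109
4     van          119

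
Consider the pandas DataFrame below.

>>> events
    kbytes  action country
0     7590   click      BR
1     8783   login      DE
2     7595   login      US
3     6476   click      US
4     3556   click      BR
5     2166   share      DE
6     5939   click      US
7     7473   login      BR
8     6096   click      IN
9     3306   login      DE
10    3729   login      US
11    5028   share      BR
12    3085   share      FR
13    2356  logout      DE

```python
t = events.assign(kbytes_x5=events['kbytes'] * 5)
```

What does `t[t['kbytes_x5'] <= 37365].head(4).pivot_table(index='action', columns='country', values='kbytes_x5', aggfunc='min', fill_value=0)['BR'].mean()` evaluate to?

8890.0

add column kbytes_x5 = events['kbytes'] * 5:
    kbytes  action country  kbytes_x5
0     7590   click      BR      37950
1     8783   login      DE      43915
2     7595   login      US      37975
3     6476   click      US      32380
4     3556   click      BR      17780
5     2166   share      DE      10830
6     5939   click      US      29695
7     7473   login      BR      37365
8     6096   click      IN      30480
9     3306   login      DE      16530
10    3729   login      US      18645
11    5028   share      BR      25140
12    3085   share      FR      15425
13    2356  logout      DE      11780
filter rows where kbytes_x5 <= 37365:
    kbytes  action country  kbytes_x5
3     6476   click      US      32380
4     3556   click      BR      17780
5     2166   share      DE      10830
6     5939   click      US      29695
7     7473   login      BR      37365
8     6096   click      IN      30480
9     3306   login      DE      16530
10    3729   login      US      18645
11    5028   share      BR      25140
12    3085   share      FR      15425
13    2356  logout      DE      11780
take first 4 rows:
   kbytes action country  kbytes_x5
3    6476  click      US      32380
4    3556  click      BR      17780
5    2166  share      DE      10830
6    5939  click      US      29695
pivot: rows=action, cols=country, min(kbytes_x5):
country     BR     DE     US
action                      
click    17780      0  29695
share        0  10830      0
Taking the mean of column 'BR' gives 8890.0.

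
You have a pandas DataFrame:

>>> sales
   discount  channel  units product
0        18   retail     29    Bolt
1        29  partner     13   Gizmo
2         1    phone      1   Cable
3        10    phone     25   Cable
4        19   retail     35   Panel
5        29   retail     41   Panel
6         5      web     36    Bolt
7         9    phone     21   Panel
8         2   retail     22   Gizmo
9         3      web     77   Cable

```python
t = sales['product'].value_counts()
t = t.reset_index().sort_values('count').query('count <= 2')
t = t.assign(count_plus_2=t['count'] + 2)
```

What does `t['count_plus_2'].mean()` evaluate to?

value_counts of product:
product
Cable    3
Panel    3
Bolt     2
Gizmo    2
Name: count, dtype: int64
reset_index():
  product  count
0   Cable      3
1   Panel      3
2    Bolt      2
3   Gizmo      2
sort by count:
  product  count
2    Bolt      2
3   Gizmo      2
0   Cable      3
1   Panel      3
filter rows where count <= 2:
  product  count
2    Bolt      2
3   Gizmo      2
add column count_plus_2 = t['count'] + 2:
  product  count  count_plus_2
2    Bolt      2             4
3   Gizmo      2             4

4.0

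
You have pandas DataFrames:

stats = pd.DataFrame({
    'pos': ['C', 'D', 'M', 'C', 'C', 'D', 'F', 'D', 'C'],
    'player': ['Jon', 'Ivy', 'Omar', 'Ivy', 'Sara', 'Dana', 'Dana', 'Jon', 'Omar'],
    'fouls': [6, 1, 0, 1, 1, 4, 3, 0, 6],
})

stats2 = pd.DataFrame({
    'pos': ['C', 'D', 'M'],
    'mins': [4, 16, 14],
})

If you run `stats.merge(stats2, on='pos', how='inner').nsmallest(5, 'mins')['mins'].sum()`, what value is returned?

merge on 'pos' (how='inner') → 8 rows:
  pos player  fouls  mins
0   C    Jon      6     4
1   D    Ivy      1    16
2   M   Omar      0    14
3   C    Ivy      1     4
4   C   Sara      1     4
5   D   Dana      4    16
6   D    Jon      0    16
7   C   Omar      6     4
take 5 rows with smallest mins:
  pos player  fouls  mins
0   C    Jon      6     4
3   C    Ivy      1     4
4   C   Sara      1     4
7   C   Omar      6     4
2   M   Omar      0    14

30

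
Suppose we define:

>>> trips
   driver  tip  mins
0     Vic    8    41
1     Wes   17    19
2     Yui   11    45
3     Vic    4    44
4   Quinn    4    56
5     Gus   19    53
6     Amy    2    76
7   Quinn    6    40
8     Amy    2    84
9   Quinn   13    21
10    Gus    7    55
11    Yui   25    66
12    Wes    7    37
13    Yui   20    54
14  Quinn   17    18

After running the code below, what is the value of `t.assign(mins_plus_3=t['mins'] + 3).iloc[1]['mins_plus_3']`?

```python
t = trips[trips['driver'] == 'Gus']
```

filter rows where driver == 'Gus':
   driver  tip  mins
5     Gus   19    53
10    Gus    7    55
add column mins_plus_3 = t['mins'] + 3:
   driver  tip  mins  mins_plus_3
5     Gus   19    53           56
10    Gus    7    55           58
So iloc[1]['mins_plus_3'] = 58.

58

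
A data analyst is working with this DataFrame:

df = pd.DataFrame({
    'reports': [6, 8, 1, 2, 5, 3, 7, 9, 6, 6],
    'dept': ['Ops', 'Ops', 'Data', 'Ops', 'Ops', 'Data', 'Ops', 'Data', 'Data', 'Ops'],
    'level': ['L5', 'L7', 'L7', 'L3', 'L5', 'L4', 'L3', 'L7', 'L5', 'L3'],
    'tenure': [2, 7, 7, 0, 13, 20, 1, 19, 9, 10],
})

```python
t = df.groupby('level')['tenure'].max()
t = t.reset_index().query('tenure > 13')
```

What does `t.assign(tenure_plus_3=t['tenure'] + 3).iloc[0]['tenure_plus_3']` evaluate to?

group by level, max of tenure:
level
L3    10
L4    20
L5    13
L7    19
Name: tenure, dtype: int64
reset_index():
  level  tenure
0    L3      10
1    L4      20
2    L5      13
3    L7      19
filter rows where tenure > 13:
  level  tenure
1    L4      20
3    L7      19
add column tenure_plus_3 = t['tenure'] + 3:
  level  tenure  tenure_plus_3
1    L4      20             23
3    L7      19             22
Taking the value at position 0, column 'tenure_plus_3' gives 23.

23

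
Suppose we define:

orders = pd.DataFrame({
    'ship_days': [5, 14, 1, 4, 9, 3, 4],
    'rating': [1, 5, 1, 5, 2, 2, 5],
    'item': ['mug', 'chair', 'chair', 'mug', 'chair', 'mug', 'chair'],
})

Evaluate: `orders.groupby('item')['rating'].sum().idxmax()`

group by item, sum of rating:
item
chair    13
mug       8
Name: rating, dtype: int64
The label with the largest value is chair.

chair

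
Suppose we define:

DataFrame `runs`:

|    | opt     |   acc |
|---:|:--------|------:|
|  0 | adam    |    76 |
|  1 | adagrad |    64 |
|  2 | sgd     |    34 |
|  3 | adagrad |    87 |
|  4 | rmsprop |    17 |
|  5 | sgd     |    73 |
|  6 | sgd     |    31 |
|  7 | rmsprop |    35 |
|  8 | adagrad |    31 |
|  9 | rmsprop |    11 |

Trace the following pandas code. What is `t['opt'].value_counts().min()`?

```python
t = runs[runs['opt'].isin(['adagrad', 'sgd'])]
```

filter rows where opt in ['adagrad', 'sgd']:
       opt  acc
1  adagrad   64
2      sgd   34
3  adagrad   87
5      sgd   73
6      sgd   31
8  adagrad   31
value_counts of opt:
opt
adagrad    3
sgd        3
Name: count, dtype: int64

3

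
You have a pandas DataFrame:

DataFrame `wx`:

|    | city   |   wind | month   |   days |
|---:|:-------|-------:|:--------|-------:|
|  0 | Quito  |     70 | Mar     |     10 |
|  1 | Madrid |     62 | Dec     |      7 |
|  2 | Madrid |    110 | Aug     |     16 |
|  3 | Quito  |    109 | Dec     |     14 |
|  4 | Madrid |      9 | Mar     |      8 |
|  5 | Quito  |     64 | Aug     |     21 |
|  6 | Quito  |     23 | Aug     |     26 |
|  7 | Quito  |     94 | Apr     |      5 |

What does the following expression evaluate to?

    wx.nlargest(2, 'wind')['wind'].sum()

219

take 2 rows with largest wind:
     city  wind month  days
2  Madrid   110   Aug    16
3   Quito   109   Dec    14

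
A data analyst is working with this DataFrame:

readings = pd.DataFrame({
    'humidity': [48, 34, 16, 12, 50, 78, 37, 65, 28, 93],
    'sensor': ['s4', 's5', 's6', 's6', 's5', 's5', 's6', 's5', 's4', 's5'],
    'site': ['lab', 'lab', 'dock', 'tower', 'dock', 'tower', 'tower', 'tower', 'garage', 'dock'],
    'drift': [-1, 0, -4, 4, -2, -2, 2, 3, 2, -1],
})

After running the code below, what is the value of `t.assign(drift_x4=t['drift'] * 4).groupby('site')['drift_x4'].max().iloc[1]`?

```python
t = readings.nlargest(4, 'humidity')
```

take 4 rows with largest humidity:
   humidity sensor   site  drift
9        93     s5   dock     -1
5        78     s5  tower     -2
7        65     s5  tower      3
4        50     s5   dock     -2
add column drift_x4 = t['drift'] * 4:
   humidity sensor   site  drift  drift_x4
9        93     s5   dock     -1        -4
5        78     s5  tower     -2        -8
7        65     s5  tower      3        12
4        50     s5   dock     -2        -8
group by site, max of drift_x4:
site
dock     -4
tower    12
Name: drift_x4, dtype: int64
value at position 1 → 12

12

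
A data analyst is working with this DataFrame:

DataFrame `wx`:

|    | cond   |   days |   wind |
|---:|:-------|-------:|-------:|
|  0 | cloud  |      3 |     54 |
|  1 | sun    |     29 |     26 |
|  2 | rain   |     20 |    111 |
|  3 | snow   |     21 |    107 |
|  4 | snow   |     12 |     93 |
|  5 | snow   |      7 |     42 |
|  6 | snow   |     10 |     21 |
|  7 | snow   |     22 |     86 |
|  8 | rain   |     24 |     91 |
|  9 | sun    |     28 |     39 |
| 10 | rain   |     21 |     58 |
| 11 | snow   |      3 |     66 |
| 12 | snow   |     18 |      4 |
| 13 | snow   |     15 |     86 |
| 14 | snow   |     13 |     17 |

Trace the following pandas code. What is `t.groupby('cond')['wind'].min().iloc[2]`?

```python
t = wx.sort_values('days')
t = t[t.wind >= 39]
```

sort by days:
     cond  days  wind
0   cloud     3    54
11   snow     3    66
5    snow     7    42
6    snow    10    21
4    snow    12    93
14   snow    13    17
13   snow    15    86
12   snow    18     4
2    rain    20   111
3    snow    21   107
10   rain    21    58
7    snow    22    86
8    rain    24    91
9     sun    28    39
1     sun    29    26
filter rows where wind >= 39:
     cond  days  wind
0   cloud     3    54
11   snow     3    66
5    snow     7    42
4    snow    12    93
13   snow    15    86
2    rain    20   111
3    snow    21   107
10   rain    21    58
7    snow    22    86
8    rain    24    91
9     sun    28    39
group by cond, min of wind:
cond
cloud    54
rain     58
snow     42
sun      39
Name: wind, dtype: int64
value at position 2 → 42

42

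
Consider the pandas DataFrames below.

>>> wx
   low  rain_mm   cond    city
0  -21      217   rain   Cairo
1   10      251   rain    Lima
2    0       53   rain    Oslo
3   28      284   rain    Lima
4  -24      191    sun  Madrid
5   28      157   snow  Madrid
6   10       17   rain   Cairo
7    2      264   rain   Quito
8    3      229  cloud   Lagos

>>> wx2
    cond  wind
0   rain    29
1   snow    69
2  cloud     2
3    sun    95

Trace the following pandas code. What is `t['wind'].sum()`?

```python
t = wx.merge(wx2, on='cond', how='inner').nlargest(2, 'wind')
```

merge on 'cond' (how='inner') → 9 rows:
   low  rain_mm   cond    city  wind
0  -21      217   rain   Cairo    29
1   10      251   rain    Lima    29
2    0       53   rain    Oslo    29
3   28      284   rain    Lima    29
4  -24      191    sun  Madrid    95
5   28      157   snow  Madrid    69
6   10       17   rain   Cairo    29
7    2      264   rain   Quito    29
8    3      229  cloud   Lagos     2
take 2 rows with largest wind:
   low  rain_mm  cond    city  wind
4  -24      191   sun  Madrid    95
5   28      157  snow  Madrid    69

164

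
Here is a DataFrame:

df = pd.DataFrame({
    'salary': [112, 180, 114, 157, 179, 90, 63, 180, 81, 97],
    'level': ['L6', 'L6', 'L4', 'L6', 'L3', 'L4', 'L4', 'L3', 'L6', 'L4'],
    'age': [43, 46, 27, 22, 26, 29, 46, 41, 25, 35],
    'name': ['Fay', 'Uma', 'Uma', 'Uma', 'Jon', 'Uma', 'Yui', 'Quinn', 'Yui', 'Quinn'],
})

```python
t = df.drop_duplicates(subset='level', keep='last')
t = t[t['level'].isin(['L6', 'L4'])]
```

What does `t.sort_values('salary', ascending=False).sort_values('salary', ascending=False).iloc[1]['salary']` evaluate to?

81

drop duplicate level (keep=last):
   salary level  age   name
7     180    L3   41  Quinn
8      81    L6   25    Yui
9      97    L4   35  Quinn
filter rows where level in ['L6', 'L4']:
   salary level  age   name
8      81    L6   25    Yui
9      97    L4   35  Quinn
sort by salary descending:
   salary level  age   name
9      97    L4   35  Quinn
8      81    L6   25    Yui
sort by salary descending:
   salary level  age   name
9      97    L4   35  Quinn
8      81    L6   25    Yui
Hence 81.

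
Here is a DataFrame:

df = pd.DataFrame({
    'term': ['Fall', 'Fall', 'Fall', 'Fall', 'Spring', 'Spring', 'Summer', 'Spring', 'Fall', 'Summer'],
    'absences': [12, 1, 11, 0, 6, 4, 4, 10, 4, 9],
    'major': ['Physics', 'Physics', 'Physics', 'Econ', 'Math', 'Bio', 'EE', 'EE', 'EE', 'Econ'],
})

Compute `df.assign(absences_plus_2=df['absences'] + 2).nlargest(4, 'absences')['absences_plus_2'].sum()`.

50

add column absences_plus_2 = df['absences'] + 2:
     term  absences    major  absences_plus_2
0    Fall        12  Physics               14
1    Fall         1  Physics                3
2    Fall        11  Physics               13
3    Fall         0     Econ                2
4  Spring         6     Math                8
5  Spring         4      Bio                6
6  Summer         4       EE                6
7  Spring        10       EE               12
8    Fall         4       EE                6
9  Summer         9     Econ               11
take 4 rows with largest absences:
     term  absences    major  absences_plus_2
0    Fall        12  Physics               14
2    Fall        11  Physics               13
7  Spring        10       EE               12
9  Summer         9     Econ               11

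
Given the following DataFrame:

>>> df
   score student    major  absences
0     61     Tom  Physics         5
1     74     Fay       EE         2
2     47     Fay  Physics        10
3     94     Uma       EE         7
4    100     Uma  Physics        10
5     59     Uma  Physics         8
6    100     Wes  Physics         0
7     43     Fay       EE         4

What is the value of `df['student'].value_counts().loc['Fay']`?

value_counts of student:
student
Fay    3
Uma    3
Tom    1
Wes    1
Name: count, dtype: int64

3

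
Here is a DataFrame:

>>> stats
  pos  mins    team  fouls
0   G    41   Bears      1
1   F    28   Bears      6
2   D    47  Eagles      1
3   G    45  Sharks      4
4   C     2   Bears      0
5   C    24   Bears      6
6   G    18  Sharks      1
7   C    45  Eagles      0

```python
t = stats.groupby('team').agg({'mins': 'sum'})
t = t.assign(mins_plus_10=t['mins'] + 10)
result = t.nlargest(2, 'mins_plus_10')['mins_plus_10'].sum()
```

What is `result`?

207

group by team, sum of mins:
        mins
team        
Bears     95
Eagles    92
Sharks    63
add column mins_plus_10 = t['mins'] + 10:
        mins  mins_plus_10
team                      
Bears     95           105
Eagles    92           102
Sharks    63            73
take 2 rows with largest mins_plus_10:
        mins  mins_plus_10
team                      
Bears     95           105
Eagles    92           102
So sum() = 207.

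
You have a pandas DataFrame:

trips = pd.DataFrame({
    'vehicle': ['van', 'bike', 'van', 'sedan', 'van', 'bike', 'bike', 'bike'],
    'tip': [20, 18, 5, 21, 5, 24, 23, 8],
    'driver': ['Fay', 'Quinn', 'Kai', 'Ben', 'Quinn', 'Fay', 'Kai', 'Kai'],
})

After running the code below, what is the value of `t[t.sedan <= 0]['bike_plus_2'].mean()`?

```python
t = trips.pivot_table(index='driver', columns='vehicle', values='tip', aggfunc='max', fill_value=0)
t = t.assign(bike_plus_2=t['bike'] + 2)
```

pivot: rows=driver, cols=vehicle, max(tip):
vehicle  bike  sedan  van
driver                   
Ben         0     21    0
Fay        24      0   20
Kai        23      0    5
Quinn      18      0    5
add column bike_plus_2 = t['bike'] + 2:
vehicle  bike  sedan  van  bike_plus_2
driver                                
Ben         0     21    0            2
Fay        24      0   20           26
Kai        23      0    5           25
Quinn      18      0    5           20
filter rows where sedan <= 0:
vehicle  bike  sedan  van  bike_plus_2
driver                                
Fay        24      0   20           26
Kai        23      0    5           25
Quinn      18      0    5           20
Hence 23.6666666667.

23.6666666667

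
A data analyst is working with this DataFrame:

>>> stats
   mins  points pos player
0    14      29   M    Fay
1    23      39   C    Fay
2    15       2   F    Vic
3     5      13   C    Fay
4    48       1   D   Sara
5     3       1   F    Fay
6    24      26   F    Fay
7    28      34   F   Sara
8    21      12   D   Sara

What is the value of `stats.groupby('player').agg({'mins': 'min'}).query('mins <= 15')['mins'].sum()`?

18

group by player, min of mins:
        mins
player      
Fay        3
Sara      21
Vic       15
filter rows where mins <= 15:
        mins
player      
Fay        3
Vic       15
Finally, sum of column 'mins' = 18.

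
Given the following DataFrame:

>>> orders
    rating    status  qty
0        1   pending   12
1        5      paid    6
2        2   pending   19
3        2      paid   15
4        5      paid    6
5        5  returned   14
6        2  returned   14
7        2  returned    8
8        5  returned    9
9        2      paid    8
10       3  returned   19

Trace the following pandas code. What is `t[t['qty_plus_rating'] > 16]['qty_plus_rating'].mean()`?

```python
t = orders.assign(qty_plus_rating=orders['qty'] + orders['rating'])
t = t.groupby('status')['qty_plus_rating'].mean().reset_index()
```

add column qty_plus_rating = orders['qty'] + orders['rating']:
    rating    status  qty  qty_plus_rating
0        1   pending   12               13
1        5      paid    6               11
2        2   pending   19               21
3        2      paid   15               17
4        5      paid    6               11
5        5  returned   14               19
6        2  returned   14               16
7        2  returned    8               10
8        5  returned    9               14
9        2      paid    8               10
10       3  returned   19               22
group by status, mean of qty_plus_rating:
status
paid        12.25
pending     17.00
returned    16.20
Name: qty_plus_rating, dtype: float64
reset_index():
     status  qty_plus_rating
0      paid            12.25
1   pending            17.00
2  returned            16.20
filter rows where qty_plus_rating > 16:
     status  qty_plus_rating
1   pending             17.0
2  returned             16.2
Then the mean of column 'qty_plus_rating': 16.6

16.6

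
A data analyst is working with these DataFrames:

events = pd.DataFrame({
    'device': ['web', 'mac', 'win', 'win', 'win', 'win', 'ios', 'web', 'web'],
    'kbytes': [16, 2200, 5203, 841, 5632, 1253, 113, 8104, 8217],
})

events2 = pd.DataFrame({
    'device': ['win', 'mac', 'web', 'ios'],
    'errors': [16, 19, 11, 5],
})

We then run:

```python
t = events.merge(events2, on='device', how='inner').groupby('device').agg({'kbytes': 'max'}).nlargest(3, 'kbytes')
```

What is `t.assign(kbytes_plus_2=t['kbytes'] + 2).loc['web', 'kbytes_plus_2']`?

8219

merge on 'device' (how='inner') → 9 rows:
  device  kbytes  errors
0    web      16      11
1    mac    2200      19
2    win    5203      16
3    win     841      16
4    win    5632      16
5    win    1253      16
6    ios     113       5
7    web    8104      11
8    web    8217      11
group by device, max of kbytes:
        kbytes
device        
ios        113
mac       2200
web       8217
win       5632
take 3 rows with largest kbytes:
        kbytes
device        
web       8217
win       5632
mac       2200
add column kbytes_plus_2 = t['kbytes'] + 2:
        kbytes  kbytes_plus_2
device                       
web       8217           8219
win       5632           5634
mac       2200           2202
So loc['web', 'kbytes_plus_2'] = 8219.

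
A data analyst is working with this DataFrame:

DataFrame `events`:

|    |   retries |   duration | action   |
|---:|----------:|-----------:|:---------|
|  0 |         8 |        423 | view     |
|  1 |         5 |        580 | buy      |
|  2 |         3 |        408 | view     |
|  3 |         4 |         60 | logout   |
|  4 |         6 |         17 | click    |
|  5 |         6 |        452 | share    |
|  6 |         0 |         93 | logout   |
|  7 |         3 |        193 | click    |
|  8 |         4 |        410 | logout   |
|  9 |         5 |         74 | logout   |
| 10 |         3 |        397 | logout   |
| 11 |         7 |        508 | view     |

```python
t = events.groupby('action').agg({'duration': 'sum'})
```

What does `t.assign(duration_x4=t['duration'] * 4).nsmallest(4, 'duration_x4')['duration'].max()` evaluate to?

group by action, sum of duration:
        duration
action          
buy          580
click        210
logout      1034
share        452
view        1339
add column duration_x4 = t['duration'] * 4:
        duration  duration_x4
action                       
buy          580         2320
click        210          840
logout      1034         4136
share        452         1808
view        1339         5356
take 4 rows with smallest duration_x4:
        duration  duration_x4
action                       
click        210          840
share        452         1808
buy          580         2320
logout      1034         4136
Finally, max of column 'duration' = 1034.

1034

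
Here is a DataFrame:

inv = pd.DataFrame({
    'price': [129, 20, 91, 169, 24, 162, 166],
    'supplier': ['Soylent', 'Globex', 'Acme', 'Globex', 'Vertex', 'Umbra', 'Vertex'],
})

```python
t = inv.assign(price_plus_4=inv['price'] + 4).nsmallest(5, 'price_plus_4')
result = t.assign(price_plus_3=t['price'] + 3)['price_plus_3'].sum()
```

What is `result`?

add column price_plus_4 = inv['price'] + 4:
   price supplier  price_plus_4
0    129  Soylent           133
1     20   Globex            24
2     91     Acme            95
3    169   Globex           173
4     24   Vertex            28
5    162    Umbra           166
6    166   Vertex           170
take 5 rows with smallest price_plus_4:
   price supplier  price_plus_4
1     20   Globex            24
4     24   Vertex            28
2     91     Acme            95
0    129  Soylent           133
5    162    Umbra           166
add column price_plus_3 = t['price'] + 3:
   price supplier  price_plus_4  price_plus_3
1     20   Globex            24            23
4     24   Vertex            28            27
2     91     Acme            95            94
0    129  Soylent           133           132
5    162    Umbra           166           165
sum of column 'price_plus_3' → 441

441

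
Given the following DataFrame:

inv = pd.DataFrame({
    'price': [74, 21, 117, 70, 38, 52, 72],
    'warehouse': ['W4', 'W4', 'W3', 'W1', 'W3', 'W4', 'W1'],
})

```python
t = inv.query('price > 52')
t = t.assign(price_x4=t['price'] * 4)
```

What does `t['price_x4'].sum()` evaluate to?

filter rows where price > 52:
   price warehouse
0     74        W4
2    117        W3
3     70        W1
6     72        W1
add column price_x4 = t['price'] * 4:
   price warehouse  price_x4
0     74        W4       296
2    117        W3       468
3     70        W1       280
6     72        W1       288
Taking the sum of column 'price_x4' gives 1332.

1332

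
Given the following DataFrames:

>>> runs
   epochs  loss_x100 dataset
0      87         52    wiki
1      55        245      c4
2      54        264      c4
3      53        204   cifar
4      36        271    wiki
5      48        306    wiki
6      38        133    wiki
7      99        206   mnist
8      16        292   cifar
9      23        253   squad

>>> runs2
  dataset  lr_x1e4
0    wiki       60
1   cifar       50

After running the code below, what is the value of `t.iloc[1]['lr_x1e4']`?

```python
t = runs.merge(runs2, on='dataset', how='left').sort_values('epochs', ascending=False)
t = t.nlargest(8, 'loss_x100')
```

50.0

merge on 'dataset' (how='left') → 10 rows:
   epochs  loss_x100 dataset  lr_x1e4
0      87         52    wiki     60.0
1      55        245      c4      NaN
2      54        264      c4      NaN
3      53        204   cifar     50.0
4      36        271    wiki     60.0
5      48        306    wiki     60.0
6      38        133    wiki     60.0
7      99        206   mnist      NaN
8      16        292   cifar     50.0
9      23        253   squad      NaN
sort by epochs descending:
   epochs  loss_x100 dataset  lr_x1e4
7      99        206   mnist      NaN
0      87         52    wiki     60.0
1      55        245      c4      NaN
2      54        264      c4      NaN
3      53        204   cifar     50.0
5      48        306    wiki     60.0
6      38        133    wiki     60.0
4      36        271    wiki     60.0
9      23        253   squad      NaN
8      16        292   cifar     50.0
take 8 rows with largest loss_x100:
   epochs  loss_x100 dataset  lr_x1e4
5      48        306    wiki     60.0
8      16        292   cifar     50.0
4      36        271    wiki     60.0
2      54        264      c4      NaN
9      23        253   squad      NaN
1      55        245      c4      NaN
7      99        206   mnist      NaN
3      53        204   cifar     50.0
So iloc[1]['lr_x1e4'] = 50.0.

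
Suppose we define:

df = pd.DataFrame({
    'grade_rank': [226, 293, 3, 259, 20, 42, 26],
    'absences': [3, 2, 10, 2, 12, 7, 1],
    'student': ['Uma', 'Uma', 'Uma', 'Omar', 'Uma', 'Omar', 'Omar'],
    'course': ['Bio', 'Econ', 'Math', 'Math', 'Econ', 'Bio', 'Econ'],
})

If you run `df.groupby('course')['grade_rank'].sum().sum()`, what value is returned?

group by course, sum of grade_rank:
course
Bio     268
Econ    339
Math    262
Name: grade_rank, dtype: int64
Reading off the sum of the resulting series, we get 869.

869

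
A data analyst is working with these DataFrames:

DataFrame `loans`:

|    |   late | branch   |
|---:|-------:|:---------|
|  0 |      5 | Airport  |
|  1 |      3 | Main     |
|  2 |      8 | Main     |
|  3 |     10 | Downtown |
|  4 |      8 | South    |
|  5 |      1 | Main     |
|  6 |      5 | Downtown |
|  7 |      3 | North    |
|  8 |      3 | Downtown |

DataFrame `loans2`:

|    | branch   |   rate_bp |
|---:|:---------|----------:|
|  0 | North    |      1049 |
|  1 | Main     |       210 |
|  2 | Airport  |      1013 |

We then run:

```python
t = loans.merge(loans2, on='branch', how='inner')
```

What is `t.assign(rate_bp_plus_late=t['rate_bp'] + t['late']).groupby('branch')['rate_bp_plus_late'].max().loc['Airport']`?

merge on 'branch' (how='inner') → 5 rows:
   late   branch  rate_bp
0     5  Airport     1013
1     3     Main      210
2     8     Main      210
3     1     Main      210
4     3    North     1049
add column rate_bp_plus_late = t['rate_bp'] + t['late']:
   late   branch  rate_bp  rate_bp_plus_late
0     5  Airport     1013               1018
1     3     Main      210                213
2     8     Main      210                218
3     1     Main      210                211
4     3    North     1049               1052
group by branch, max of rate_bp_plus_late:
branch
Airport    1018
Main        218
North      1052
Name: rate_bp_plus_late, dtype: int64
Reading off the value at index 'Airport', we get 1018.

1018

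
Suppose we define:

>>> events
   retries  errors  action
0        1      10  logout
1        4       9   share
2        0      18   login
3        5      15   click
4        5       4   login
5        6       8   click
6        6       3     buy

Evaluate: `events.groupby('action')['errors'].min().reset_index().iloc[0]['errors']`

3

group by action, min of errors:
action
buy        3
click      8
login      4
logout    10
share      9
Name: errors, dtype: int64
reset_index():
   action  errors
0     buy       3
1   click       8
2   login       4
3  logout      10
4   share       9
Hence 3.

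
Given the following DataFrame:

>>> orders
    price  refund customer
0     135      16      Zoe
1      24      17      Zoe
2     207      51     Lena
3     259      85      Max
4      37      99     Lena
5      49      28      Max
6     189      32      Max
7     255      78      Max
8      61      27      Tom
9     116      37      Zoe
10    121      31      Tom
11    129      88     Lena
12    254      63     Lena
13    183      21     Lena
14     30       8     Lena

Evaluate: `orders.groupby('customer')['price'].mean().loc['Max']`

group by customer, mean of price:
customer
Lena    140.000000
Max     188.000000
Tom      91.000000
Zoe      91.666667
Name: price, dtype: float64
So loc['Max'] = 188.0.

188.0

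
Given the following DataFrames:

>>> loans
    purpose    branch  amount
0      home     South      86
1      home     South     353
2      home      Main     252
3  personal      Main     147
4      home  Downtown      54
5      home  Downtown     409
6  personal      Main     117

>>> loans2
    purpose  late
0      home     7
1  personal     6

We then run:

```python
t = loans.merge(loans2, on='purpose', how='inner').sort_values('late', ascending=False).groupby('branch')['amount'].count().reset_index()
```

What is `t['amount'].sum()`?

merge on 'purpose' (how='inner') → 7 rows:
    purpose    branch  amount  late
0      home     South      86     7
1      home     South     353     7
2      home      Main     252     7
3  personal      Main     147     6
4      home  Downtown      54     7
5      home  Downtown     409     7
6  personal      Main     117     6
sort by late descending:
    purpose    branch  amount  late
0      home     South      86     7
1      home     South     353     7
2      home      Main     252     7
4      home  Downtown      54     7
5      home  Downtown     409     7
3  personal      Main     147     6
6  personal      Main     117     6
group by branch, count of amount:
branch
Downtown    2
Main        3
South       2
Name: amount, dtype: int64
reset_index():
     branch  amount
0  Downtown       2
1      Main       3
2     South       2
Taking the sum of column 'amount' gives 7.

7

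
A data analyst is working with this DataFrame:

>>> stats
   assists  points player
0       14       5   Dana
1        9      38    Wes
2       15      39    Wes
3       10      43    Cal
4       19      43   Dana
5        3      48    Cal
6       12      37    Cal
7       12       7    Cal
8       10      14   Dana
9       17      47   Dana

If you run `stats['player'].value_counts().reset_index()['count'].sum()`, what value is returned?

10

value_counts of player:
player
Dana    4
Cal     4
Wes     2
Name: count, dtype: int64
reset_index():
  player  count
0   Dana      4
1    Cal      4
2    Wes      2
So sum() = 10.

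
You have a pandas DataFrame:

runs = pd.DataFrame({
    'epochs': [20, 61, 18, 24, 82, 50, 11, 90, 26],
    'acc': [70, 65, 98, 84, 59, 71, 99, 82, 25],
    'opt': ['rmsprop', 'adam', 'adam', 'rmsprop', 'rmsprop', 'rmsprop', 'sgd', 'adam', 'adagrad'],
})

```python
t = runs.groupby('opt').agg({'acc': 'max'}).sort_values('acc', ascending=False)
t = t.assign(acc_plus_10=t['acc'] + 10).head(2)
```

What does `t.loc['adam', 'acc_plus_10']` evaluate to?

108

group by opt, max of acc:
         acc
opt         
adagrad   25
adam      98
rmsprop   84
sgd       99
sort by acc descending:
         acc
opt         
sgd       99
adam      98
rmsprop   84
adagrad   25
add column acc_plus_10 = t['acc'] + 10:
         acc  acc_plus_10
opt                      
sgd       99          109
adam      98          108
rmsprop   84           94
adagrad   25           35
take first 2 rows:
      acc  acc_plus_10
opt                   
sgd    99          109
adam   98          108
value at row 'adam', column 'acc_plus_10' → 108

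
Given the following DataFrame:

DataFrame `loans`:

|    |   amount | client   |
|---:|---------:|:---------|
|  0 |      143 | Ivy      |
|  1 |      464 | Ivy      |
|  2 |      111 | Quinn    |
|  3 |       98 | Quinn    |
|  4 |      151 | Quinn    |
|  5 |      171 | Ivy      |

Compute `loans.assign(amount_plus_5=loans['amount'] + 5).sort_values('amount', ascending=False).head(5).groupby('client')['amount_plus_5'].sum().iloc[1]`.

add column amount_plus_5 = loans['amount'] + 5:
   amount client  amount_plus_5
0     143    Ivy            148
1     464    Ivy            469
2     111  Quinn            116
3      98  Quinn            103
4     151  Quinn            156
5     171    Ivy            176
sort by amount descending:
   amount client  amount_plus_5
1     464    Ivy            469
5     171    Ivy            176
4     151  Quinn            156
0     143    Ivy            148
2     111  Quinn            116
3      98  Quinn            103
take first 5 rows:
   amount client  amount_plus_5
1     464    Ivy            469
5     171    Ivy            176
4     151  Quinn            156
0     143    Ivy            148
2     111  Quinn            116
group by client, sum of amount_plus_5:
client
Ivy      793
Quinn    272
Name: amount_plus_5, dtype: int64
Taking the value at position 1 gives 272.

272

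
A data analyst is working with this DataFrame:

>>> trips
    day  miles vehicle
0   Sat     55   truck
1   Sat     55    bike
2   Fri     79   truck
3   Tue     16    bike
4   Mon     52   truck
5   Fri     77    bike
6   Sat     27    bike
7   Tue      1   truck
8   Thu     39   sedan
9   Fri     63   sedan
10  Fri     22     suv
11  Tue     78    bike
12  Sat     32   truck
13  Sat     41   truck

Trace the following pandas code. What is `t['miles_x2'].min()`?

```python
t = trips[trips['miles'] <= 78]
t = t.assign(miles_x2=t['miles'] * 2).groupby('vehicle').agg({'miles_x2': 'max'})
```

filter rows where miles <= 78:
    day  miles vehicle
0   Sat     55   truck
1   Sat     55    bike
3   Tue     16    bike
4   Mon     52   truck
5   Fri     77    bike
6   Sat     27    bike
7   Tue      1   truck
8   Thu     39   sedan
9   Fri     63   sedan
10  Fri     22     suv
11  Tue     78    bike
12  Sat     32   truck
13  Sat     41   truck
add column miles_x2 = t['miles'] * 2:
    day  miles vehicle  miles_x2
0   Sat     55   truck       110
1   Sat     55    bike       110
3   Tue     16    bike        32
4   Mon     52   truck       104
5   Fri     77    bike       154
6   Sat     27    bike        54
7   Tue      1   truck         2
8   Thu     39   sedan        78
9   Fri     63   sedan       126
10  Fri     22     suv        44
11  Tue     78    bike       156
12  Sat     32   truck        64
13  Sat     41   truck        82
group by vehicle, max of miles_x2:
         miles_x2
vehicle          
bike          156
sedan         126
suv            44
truck         110
So min() = 44.

44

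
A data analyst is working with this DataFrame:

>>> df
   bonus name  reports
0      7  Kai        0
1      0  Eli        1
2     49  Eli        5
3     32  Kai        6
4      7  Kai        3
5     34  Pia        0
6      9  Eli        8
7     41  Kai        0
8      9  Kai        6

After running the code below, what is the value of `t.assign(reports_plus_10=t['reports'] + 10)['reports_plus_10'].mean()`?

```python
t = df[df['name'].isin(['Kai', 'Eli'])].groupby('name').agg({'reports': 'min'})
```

filter rows where name in ['Kai', 'Eli']:
   bonus name  reports
0      7  Kai        0
1      0  Eli        1
2     49  Eli        5
3     32  Kai        6
4      7  Kai        3
6      9  Eli        8
7     41  Kai        0
8      9  Kai        6
group by name, min of reports:
      reports
name         
Eli         1
Kai         0
add column reports_plus_10 = t['reports'] + 10:
      reports  reports_plus_10
name                          
Eli         1               11
Kai         0               10
Reading off the mean of column 'reports_plus_10', we get 10.5.

10.5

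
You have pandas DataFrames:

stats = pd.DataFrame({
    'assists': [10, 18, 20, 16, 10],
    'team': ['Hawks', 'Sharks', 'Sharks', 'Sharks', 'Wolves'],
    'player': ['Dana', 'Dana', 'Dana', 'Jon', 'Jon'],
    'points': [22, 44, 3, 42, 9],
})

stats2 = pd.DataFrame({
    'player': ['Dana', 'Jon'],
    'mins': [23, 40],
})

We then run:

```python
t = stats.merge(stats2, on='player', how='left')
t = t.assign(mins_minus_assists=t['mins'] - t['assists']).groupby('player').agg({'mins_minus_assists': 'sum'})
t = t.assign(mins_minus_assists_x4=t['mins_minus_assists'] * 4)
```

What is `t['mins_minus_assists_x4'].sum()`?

merge on 'player' (how='left') → 5 rows:
   assists    team player  points  mins
0       10   Hawks   Dana      22    23
1       18  Sharks   Dana      44    23
2       20  Sharks   Dana       3    23
3       16  Sharks    Jon      42    40
4       10  Wolves    Jon       9    40
add column mins_minus_assists = t['mins'] - t['assists']:
   assists    team player  points  mins  mins_minus_assists
0       10   Hawks   Dana      22    23                  13
1       18  Sharks   Dana      44    23                   5
2       20  Sharks   Dana       3    23                   3
3       16  Sharks    Jon      42    40                  24
4       10  Wolves    Jon       9    40                  30
group by player, sum of mins_minus_assists:
        mins_minus_assists
player                    
Dana                    21
Jon                     54
add column mins_minus_assists_x4 = t['mins_minus_assists'] * 4:
        mins_minus_assists  mins_minus_assists_x4
player                                           
Dana                    21                     84
Jon                     54                    216

300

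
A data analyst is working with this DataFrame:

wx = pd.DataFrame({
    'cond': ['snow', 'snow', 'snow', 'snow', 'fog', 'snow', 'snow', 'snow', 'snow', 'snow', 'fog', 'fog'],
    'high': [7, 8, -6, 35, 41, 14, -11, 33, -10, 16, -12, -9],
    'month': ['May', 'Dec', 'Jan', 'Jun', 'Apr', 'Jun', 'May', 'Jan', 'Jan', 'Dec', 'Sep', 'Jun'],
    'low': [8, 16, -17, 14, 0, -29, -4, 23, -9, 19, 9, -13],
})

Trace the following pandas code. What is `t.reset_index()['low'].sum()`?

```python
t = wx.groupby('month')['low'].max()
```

73

group by month, max of low:
month
Apr     0
Dec    19
Jan    23
Jun    14
May     8
Sep     9
Name: low, dtype: int64
reset_index():
  month  low
0   Apr    0
1   Dec   19
2   Jan   23
3   Jun   14
4   May    8
5   Sep    9
So sum() = 73.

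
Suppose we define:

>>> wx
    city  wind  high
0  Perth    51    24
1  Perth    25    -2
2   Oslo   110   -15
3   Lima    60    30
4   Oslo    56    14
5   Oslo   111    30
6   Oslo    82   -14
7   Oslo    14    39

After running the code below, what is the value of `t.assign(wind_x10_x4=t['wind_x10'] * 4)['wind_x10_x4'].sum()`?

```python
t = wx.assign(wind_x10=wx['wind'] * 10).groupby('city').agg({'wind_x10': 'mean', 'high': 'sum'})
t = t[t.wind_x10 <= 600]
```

add column wind_x10 = wx['wind'] * 10:
    city  wind  high  wind_x10
0  Perth    51    24       510
1  Perth    25    -2       250
2   Oslo   110   -15      1100
3   Lima    60    30       600
4   Oslo    56    14       560
5   Oslo   111    30      1110
6   Oslo    82   -14       820
7   Oslo    14    39       140
group by city: mean(wind_x10), sum(high):
       wind_x10  high
city                 
Lima      600.0    30
Oslo      746.0    54
Perth     380.0    22
filter rows where wind_x10 <= 600:
       wind_x10  high
city                 
Lima      600.0    30
Perth     380.0    22
add column wind_x10_x4 = t['wind_x10'] * 4:
       wind_x10  high  wind_x10_x4
city                              
Lima      600.0    30       2400.0
Perth     380.0    22       1520.0

3920.0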